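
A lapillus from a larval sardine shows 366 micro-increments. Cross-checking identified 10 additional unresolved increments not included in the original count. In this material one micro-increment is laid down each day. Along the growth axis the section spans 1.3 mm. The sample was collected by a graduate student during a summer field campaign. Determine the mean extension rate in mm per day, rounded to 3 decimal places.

0.003 mm per day

True micro-increment count = 366 + 10 = 376.
1.3 mm over 376 days gives 1.3 / 376 ≈ 0.003 mm per day.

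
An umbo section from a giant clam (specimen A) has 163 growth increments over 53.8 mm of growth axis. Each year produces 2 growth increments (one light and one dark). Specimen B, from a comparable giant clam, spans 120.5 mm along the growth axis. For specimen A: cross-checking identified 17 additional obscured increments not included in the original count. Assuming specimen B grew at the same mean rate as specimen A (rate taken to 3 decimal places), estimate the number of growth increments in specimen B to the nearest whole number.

Specimen A: correcting the raw count gives 163 + 17 = 180 true growth increments.
Specimen A: dividing by 2 growth increments per year: 180 / 2 = 90 years.
A: 53.8 mm over 90 years gives 53.8 / 90 ≈ 0.598 mm per year.
Specimen B: 120.5 mm / 0.598 mm per year = 201.51 years; at 2 growth increments per year that is 201.51 × 2 ≈ 403 growth increments.

403 growth increments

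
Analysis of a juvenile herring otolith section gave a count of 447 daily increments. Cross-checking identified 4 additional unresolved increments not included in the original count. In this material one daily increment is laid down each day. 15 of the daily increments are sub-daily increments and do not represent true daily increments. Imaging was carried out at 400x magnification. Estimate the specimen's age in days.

True daily increment count = 447 − 15 + 4 = 436.
One daily increment per day makes the duration 436 days.

436 days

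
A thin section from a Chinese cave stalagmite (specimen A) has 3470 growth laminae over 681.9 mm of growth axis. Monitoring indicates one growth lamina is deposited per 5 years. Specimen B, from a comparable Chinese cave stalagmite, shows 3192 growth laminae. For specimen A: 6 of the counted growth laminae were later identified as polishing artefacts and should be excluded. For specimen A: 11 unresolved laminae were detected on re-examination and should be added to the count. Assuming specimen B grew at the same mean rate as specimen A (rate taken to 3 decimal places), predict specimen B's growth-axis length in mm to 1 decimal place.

Specimen A: true growth lamina count = 3470 − 6 + 11 = 3475.
Specimen A: 3475 growth laminae at 5 years each span 3475 × 5 = 17375 years.
A: Mean rate = 681.9 mm / 17375 years ≈ 0.039 mm per year.
Specimen B: at 5 years per growth lamina, 3192 × 5 = 15960 years. For B, 0.039 mm/year × 15960 years = 622.4 mm.

622.4 mm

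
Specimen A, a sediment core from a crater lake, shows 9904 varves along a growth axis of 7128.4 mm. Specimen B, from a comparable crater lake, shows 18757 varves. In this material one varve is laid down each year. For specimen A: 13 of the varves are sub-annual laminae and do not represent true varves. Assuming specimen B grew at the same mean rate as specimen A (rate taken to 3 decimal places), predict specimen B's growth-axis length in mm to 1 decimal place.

Specimen A: after corrections the count is 9904 − 13 = 9891 varves.
A: 7128.4 mm over 9891 years gives 7128.4 / 9891 ≈ 0.721 mm/yr.
B's length ≈ 0.721 × 18757 = 13523.8 mm.

13523.8 mm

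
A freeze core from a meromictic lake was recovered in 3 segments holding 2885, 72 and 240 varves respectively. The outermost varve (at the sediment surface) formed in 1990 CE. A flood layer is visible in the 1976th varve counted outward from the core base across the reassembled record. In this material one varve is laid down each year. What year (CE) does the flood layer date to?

769 CE

Total varves = 2885 + 72 + 240 = 3197.
Between varve 1976 and the sediment surface there are 3197 − 1976 = 1221 varves.
Counting back 1221 years from 1990 CE places the flood layer in 1990 − 1221 = 769 CE.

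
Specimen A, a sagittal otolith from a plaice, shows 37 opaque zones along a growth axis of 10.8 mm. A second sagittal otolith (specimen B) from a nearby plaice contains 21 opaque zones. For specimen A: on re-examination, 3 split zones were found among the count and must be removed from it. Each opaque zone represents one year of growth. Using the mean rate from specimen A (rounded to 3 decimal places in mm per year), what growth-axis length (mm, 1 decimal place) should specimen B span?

6.7 mm

Specimen A: correcting the raw count gives 37 − 3 = 34 true opaque zones.
A: 10.8 mm over 34 years gives 10.8 / 34 ≈ 0.318 mm per year.
Length of B = 0.318 × 21 = 6.7 mm.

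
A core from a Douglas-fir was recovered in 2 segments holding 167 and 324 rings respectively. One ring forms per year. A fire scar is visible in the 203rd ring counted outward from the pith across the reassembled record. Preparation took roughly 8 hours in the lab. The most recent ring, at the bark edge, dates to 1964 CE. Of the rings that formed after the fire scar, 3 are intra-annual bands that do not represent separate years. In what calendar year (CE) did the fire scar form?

1679 CE

Total rings = 167 + 324 = 491.
491 − 203 = 288 rings lie beyond the fire scar toward the bark edge.
Removing the 3 false rings leaves 288 − 3 = 285 true rings beyond the fire scar.
The ring at the bark edge is 1964 CE, so the fire scar dates to 1964 − 285 = 1679 CE.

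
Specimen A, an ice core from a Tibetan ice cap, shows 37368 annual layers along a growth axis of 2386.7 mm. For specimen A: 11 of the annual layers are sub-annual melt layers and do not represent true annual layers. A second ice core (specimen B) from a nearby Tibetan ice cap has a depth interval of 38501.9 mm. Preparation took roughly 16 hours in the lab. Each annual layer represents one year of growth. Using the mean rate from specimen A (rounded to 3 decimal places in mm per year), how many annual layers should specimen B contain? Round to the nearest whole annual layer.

601592 annual layers

Specimen A: after corrections the count is 37368 − 11 = 37357 annual layers.
A: Extension rate ≈ 2386.7 / 37357 = 0.064 mm/yr.
For B, 38501.9 / 0.064 = 601592.19 years ≈ 601592 annual layers.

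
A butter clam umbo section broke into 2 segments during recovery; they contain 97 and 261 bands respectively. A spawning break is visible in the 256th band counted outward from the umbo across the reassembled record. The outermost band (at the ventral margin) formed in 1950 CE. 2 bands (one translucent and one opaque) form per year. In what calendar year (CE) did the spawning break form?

Total bands = 97 + 261 = 358.
358 − 256 = 102 bands lie beyond the spawning break toward the ventral margin.
Dividing by 2 bands per year: 102 / 2 = 51 years.
1950 − 51 = 1899 CE.

1899 CE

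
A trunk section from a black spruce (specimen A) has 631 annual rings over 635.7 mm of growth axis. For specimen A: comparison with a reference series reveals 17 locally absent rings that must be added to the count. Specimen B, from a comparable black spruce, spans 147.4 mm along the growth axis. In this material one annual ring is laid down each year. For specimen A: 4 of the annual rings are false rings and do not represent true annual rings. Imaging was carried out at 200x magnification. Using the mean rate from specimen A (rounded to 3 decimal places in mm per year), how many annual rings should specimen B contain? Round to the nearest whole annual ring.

Specimen A: after corrections the count is 631 − 4 + 17 = 644 annual rings.
A: Extension rate ≈ 635.7 / 644 = 0.987 mm/yr.
Specimen B: 147.4 mm / 0.987 mm per year = 149.34 years ≈ 149 annual rings.

149 annual rings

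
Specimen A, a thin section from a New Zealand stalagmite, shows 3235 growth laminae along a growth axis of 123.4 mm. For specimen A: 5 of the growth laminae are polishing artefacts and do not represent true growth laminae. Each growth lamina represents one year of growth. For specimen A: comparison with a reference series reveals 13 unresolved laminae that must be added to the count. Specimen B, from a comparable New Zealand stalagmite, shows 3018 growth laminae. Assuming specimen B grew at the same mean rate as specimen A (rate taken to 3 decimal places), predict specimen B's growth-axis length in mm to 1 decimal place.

114.7 mm

Specimen A: adjusted count: 3235 − 5 + 13 = 3243 growth laminae.
A: Extension rate ≈ 123.4 / 3243 = 0.038 mm per year.
For B, 0.038 mm/year × 3018 years = 114.7 mm.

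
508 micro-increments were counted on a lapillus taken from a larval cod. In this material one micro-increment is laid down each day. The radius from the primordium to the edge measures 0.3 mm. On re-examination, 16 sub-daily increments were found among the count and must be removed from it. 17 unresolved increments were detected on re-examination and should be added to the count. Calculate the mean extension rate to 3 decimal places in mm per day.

After corrections the count is 508 − 16 + 17 = 509 micro-increments.
Extension rate ≈ 0.3 / 509 = 0.001 mm per day.

0.001 mm per day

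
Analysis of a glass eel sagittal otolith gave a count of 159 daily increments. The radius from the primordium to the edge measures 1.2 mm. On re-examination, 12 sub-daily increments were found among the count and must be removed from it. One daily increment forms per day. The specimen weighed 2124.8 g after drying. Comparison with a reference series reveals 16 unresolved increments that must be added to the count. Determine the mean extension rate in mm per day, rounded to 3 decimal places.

0.007 mm per day

Correcting the raw count gives 159 − 12 + 16 = 163 true daily increments.
Mean rate = 1.2 mm / 163 days ≈ 0.007 mm per day.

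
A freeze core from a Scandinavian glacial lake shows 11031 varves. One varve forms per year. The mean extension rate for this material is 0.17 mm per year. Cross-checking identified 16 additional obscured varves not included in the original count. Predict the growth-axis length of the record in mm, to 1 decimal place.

1878.0 mm

Adjusted count: 11031 + 16 = 11047 varves.
Predicted length = 0.17 mm/year × 11047 years = 1878.0 mm.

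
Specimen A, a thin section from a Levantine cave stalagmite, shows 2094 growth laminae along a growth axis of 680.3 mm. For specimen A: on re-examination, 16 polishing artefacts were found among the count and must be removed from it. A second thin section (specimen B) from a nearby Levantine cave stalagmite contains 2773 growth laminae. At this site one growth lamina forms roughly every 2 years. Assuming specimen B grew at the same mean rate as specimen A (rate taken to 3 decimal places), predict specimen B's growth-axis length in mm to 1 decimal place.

Specimen A: adjusted count: 2094 − 16 = 2078 growth laminae.
Specimen A: multiplying by 2 years per growth lamina: 2078 × 2 = 4156 years.
A: Mean rate = 680.3 mm / 4156 years ≈ 0.164 mm per year.
Specimen B: 2773 growth laminae at 2 years each span 2773 × 2 = 5546 years. For B, 0.164 mm/year × 5546 years = 909.5 mm.

909.5 mm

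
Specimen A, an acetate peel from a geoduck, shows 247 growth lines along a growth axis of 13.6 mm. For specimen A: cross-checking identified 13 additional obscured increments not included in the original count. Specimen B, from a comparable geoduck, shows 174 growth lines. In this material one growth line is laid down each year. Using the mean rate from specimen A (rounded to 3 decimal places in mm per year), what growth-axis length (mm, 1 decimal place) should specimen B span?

9.0 mm

Specimen A: after corrections the count is 247 + 13 = 260 growth lines.
A: Extension rate ≈ 13.6 / 260 = 0.052 mm/yr.
B's length ≈ 0.052 × 174 = 9.0 mm.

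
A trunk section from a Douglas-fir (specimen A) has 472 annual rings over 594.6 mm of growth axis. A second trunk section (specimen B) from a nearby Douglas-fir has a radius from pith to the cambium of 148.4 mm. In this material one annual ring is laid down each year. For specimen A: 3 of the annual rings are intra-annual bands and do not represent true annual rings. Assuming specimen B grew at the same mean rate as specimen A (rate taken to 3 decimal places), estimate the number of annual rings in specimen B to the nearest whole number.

Specimen A: correcting the raw count gives 472 − 3 = 469 true annual rings.
A: Extension rate ≈ 594.6 / 469 = 1.268 mm/year.
Specimen B: 148.4 mm / 1.268 mm per year = 117.03 years ≈ 117 annual rings.

117 annual rings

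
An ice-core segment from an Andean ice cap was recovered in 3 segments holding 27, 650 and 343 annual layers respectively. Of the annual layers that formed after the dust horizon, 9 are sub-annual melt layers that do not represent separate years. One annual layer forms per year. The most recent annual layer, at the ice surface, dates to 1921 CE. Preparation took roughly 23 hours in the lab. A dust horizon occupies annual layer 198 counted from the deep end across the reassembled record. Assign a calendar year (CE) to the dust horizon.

Total annual layers = 27 + 650 + 343 = 1020.
Between annual layer 198 and the ice surface there are 1020 − 198 = 822 annual layers.
822 − 9 false = 813 true annual layers after the dust horizon.
The annual layer at the ice surface is 1921 CE, so the dust horizon dates to 1921 − 813 = 1108 CE.

1108 CE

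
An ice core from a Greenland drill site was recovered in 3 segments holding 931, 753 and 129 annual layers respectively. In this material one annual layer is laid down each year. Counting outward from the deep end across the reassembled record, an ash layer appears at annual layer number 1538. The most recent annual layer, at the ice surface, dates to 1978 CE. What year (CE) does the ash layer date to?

1703 CE

Total annual layers = 931 + 753 + 129 = 1813.
1813 − 1538 = 275 annual layers lie beyond the ash layer toward the ice surface.
The annual layer at the ice surface is 1978 CE, so the ash layer dates to 1978 − 275 = 1703 CE.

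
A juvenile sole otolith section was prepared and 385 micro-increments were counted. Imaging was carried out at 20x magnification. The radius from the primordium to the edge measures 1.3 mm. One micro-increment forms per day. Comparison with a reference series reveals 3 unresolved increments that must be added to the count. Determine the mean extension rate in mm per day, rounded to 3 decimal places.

0.003 mm per day

Adjusted count: 385 + 3 = 388 micro-increments.
1.3 mm over 388 days gives 1.3 / 388 ≈ 0.003 mm per day.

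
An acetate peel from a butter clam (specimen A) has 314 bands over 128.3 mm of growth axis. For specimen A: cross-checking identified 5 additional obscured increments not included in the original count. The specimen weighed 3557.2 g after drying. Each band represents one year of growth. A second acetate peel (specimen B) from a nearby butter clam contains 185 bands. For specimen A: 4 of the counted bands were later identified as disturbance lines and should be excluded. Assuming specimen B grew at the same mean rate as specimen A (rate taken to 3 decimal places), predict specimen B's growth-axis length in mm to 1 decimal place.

75.3 mm

Specimen A: adjusted count: 314 − 4 + 5 = 315 bands.
A: 128.3 mm over 315 years gives 128.3 / 315 ≈ 0.407 mm/yr.
B's length ≈ 0.407 × 185 = 75.3 mm.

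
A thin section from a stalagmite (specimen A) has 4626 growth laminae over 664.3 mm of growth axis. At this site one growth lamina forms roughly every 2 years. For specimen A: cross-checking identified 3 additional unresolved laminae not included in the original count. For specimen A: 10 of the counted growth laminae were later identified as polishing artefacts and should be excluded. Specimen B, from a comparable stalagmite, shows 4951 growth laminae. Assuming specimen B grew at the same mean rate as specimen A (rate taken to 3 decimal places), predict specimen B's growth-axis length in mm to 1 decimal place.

712.9 mm

Specimen A: after corrections the count is 4626 − 10 + 3 = 4619 growth laminae.
Specimen A: 4619 growth laminae at 2 years each span 4619 × 2 = 9238 years.
A: Mean rate = 664.3 mm / 9238 years ≈ 0.072 mm per year.
Specimen B: multiplying by 2 years per growth lamina: 4951 × 2 = 9902 years. Length of B = 0.072 × 9902 = 712.9 mm.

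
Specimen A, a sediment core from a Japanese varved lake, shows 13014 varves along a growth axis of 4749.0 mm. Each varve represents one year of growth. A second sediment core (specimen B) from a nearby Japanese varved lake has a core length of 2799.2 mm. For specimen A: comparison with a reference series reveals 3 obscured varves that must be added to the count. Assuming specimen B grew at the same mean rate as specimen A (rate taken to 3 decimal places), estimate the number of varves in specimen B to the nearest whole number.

7669 varves

Specimen A: correcting the raw count gives 13014 + 3 = 13017 true varves.
A: Mean rate = 4749.0 mm / 13017 years ≈ 0.365 mm/yr.
Specimen B: 2799.2 mm / 0.365 mm per year = 7669.04 years ≈ 7669 varves.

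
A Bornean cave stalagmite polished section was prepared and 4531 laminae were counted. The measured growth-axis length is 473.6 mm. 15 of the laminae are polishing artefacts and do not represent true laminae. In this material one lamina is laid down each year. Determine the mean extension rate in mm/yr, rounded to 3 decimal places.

After corrections the count is 4531 − 15 = 4516 laminae.
473.6 mm over 4516 years gives 473.6 / 4516 ≈ 0.105 mm/yr.

0.105 mm/yr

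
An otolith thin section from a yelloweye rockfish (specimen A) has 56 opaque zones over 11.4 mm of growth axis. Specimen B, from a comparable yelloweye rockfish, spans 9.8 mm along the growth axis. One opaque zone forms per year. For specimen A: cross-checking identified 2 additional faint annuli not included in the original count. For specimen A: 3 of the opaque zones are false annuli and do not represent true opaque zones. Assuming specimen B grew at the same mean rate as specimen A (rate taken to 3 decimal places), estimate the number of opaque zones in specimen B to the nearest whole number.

Specimen A: adjusted count: 56 − 3 + 2 = 55 opaque zones.
A: Extension rate ≈ 11.4 / 55 = 0.207 mm/year.
For B, 9.8 / 0.207 = 47.34 years ≈ 47 opaque zones.

47 opaque zones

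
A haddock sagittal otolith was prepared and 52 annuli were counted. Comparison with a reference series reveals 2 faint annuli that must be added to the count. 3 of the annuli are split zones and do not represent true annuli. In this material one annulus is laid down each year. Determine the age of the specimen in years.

Adjusted count: 52 − 3 + 2 = 51 annuli.
One annulus per year makes the duration 51 years.

51 yr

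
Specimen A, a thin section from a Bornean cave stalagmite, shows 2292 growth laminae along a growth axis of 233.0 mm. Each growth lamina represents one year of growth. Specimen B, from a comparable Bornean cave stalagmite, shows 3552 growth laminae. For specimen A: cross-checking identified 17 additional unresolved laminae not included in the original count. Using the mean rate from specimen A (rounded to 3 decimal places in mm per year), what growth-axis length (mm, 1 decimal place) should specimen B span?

Specimen A: after corrections the count is 2292 + 17 = 2309 growth laminae.
A: Mean rate = 233.0 mm / 2309 years ≈ 0.101 mm/yr.
For B, 0.101 mm/year × 3552 years = 358.8 mm.

358.8 mm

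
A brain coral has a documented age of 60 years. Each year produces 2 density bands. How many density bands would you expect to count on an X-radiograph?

With 2 density bands per year, 60 years would produce 60 × 2 = 120 density bands.
So 120 density bands should be present.

120 density bands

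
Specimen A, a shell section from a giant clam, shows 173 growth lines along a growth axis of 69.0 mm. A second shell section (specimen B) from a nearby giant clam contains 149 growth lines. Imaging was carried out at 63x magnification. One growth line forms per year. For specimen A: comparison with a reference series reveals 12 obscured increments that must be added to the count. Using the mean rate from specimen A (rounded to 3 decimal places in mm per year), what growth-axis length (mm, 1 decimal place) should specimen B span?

Specimen A: after corrections the count is 173 + 12 = 185 growth lines.
A: 69.0 mm over 185 years gives 69.0 / 185 ≈ 0.373 mm/year.
For B, 0.373 mm/year × 149 years = 55.6 mm.

55.6 mm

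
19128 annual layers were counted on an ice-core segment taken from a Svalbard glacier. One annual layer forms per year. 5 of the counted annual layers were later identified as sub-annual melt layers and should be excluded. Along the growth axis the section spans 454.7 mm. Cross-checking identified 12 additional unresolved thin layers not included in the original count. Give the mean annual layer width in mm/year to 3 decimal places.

0.024 mm/year

Correcting the raw count gives 19128 − 5 + 12 = 19135 true annual layers.
454.7 mm over 19135 years gives 454.7 / 19135 ≈ 0.024 mm/year.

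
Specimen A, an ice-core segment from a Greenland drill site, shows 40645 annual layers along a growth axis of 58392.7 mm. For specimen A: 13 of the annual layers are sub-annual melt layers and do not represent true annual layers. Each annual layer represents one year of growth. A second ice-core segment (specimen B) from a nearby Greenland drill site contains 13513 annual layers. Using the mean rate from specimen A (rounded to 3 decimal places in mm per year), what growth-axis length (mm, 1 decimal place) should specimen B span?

Specimen A: correcting the raw count gives 40645 − 13 = 40632 true annual layers.
A: Mean rate = 58392.7 mm / 40632 years ≈ 1.437 mm per year.
Length of B = 1.437 × 13513 = 19418.2 mm.

19418.2 mm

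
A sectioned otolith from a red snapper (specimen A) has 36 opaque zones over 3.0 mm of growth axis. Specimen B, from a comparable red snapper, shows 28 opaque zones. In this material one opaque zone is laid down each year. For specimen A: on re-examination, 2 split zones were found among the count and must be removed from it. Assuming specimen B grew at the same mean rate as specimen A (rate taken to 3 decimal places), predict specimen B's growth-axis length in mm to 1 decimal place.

2.5 mm

Specimen A: correcting the raw count gives 36 − 2 = 34 true opaque zones.
A: Extension rate ≈ 3.0 / 34 = 0.088 mm per year.
B's length ≈ 0.088 × 28 = 2.5 mm.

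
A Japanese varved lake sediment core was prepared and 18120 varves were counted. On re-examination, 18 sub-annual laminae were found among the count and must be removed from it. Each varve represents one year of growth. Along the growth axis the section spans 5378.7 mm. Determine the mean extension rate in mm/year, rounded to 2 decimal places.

Adjusted count: 18120 − 18 = 18102 varves.
Extension rate ≈ 5378.7 / 18102 = 0.30 mm/year.

0.30 mm/year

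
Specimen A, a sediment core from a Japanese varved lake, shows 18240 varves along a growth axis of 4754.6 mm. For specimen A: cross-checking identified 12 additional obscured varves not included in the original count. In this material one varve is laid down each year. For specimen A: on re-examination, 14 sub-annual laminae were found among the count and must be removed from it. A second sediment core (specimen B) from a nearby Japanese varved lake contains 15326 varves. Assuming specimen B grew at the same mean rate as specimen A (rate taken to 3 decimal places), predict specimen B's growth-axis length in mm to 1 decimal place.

Specimen A: adjusted count: 18240 − 14 + 12 = 18238 varves.
A: 4754.6 mm over 18238 years gives 4754.6 / 18238 ≈ 0.261 mm/year.
B's length ≈ 0.261 × 15326 = 4000.1 mm.

4000.1 mm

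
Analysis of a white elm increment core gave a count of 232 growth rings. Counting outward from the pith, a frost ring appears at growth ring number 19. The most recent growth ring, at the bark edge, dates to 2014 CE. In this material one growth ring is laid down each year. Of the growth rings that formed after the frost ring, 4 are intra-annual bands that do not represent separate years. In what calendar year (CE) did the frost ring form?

1805 CE

Between growth ring 19 and the bark edge there are 232 − 19 = 213 growth rings.
213 − 4 false = 209 true growth rings after the frost ring.
Counting back 209 years from 2014 CE places the frost ring in 2014 − 209 = 1805 CE.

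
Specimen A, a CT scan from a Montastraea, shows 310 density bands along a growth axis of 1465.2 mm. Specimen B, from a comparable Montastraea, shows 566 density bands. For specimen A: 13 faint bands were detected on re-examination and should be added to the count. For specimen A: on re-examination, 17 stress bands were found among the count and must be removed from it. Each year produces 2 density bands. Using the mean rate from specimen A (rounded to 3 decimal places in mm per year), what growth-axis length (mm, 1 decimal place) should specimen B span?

Specimen A: true density band count = 310 − 17 + 13 = 306.
Specimen A: 306 density bands at 2 per year is 306 / 2 = 153 years.
A: Mean rate = 1465.2 mm / 153 years ≈ 9.576 mm per year.
Specimen B: with 2 density bands per year, 566 / 2 = 283 years. Length of B = 9.576 × 283 = 2710.0 mm.

2710.0 mm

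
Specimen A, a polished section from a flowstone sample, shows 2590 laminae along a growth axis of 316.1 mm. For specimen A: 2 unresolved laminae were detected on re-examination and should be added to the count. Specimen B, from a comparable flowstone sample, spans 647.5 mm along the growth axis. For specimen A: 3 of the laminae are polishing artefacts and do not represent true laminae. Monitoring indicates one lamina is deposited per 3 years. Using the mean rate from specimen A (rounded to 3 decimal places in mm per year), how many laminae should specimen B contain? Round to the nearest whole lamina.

5264 laminae

Specimen A: after corrections the count is 2590 − 3 + 2 = 2589 laminae.
Specimen A: multiplying by 3 years per lamina: 2589 × 3 = 7767 years.
A: Mean rate = 316.1 mm / 7767 years ≈ 0.041 mm/year.
For B, 647.5 / 0.041 = 15792.68 years; at 3 years per lamina that is 15792.68 / 3 ≈ 5264 laminae.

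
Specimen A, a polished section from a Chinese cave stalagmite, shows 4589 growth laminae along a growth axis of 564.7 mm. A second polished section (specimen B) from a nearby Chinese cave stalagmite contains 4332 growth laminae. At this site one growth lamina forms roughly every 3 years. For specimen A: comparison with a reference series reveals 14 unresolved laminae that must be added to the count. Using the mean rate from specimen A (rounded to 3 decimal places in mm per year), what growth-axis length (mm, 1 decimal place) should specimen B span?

Specimen A: after corrections the count is 4589 + 14 = 4603 growth laminae.
Specimen A: 4603 growth laminae at 3 years each span 4603 × 3 = 13809 years.
A: Extension rate ≈ 564.7 / 13809 = 0.041 mm/year.
Specimen B: at 3 years per growth lamina, 4332 × 3 = 12996 years. For B, 0.041 mm/year × 12996 years = 532.8 mm.

532.8 mm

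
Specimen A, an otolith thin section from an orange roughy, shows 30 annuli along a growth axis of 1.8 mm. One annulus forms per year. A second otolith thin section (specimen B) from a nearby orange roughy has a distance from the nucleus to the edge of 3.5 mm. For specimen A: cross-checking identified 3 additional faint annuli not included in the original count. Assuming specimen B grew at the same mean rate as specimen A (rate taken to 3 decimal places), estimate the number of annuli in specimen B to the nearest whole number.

Specimen A: after corrections the count is 30 + 3 = 33 annuli.
A: Mean rate = 1.8 mm / 33 years ≈ 0.055 mm per year.
B spans 3.5 / 0.055 = 63.64 years ≈ 64 annuli.

64 annuli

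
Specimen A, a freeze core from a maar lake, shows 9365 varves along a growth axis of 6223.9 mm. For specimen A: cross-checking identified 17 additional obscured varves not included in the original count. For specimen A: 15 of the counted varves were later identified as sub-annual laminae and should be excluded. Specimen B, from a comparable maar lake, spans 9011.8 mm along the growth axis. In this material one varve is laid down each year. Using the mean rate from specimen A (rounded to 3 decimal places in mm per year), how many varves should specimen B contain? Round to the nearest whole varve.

Specimen A: true varve count = 9365 − 15 + 17 = 9367.
A: Extension rate ≈ 6223.9 / 9367 = 0.664 mm per year.
B spans 9011.8 / 0.664 = 13571.99 years ≈ 13572 varves.

13572 varves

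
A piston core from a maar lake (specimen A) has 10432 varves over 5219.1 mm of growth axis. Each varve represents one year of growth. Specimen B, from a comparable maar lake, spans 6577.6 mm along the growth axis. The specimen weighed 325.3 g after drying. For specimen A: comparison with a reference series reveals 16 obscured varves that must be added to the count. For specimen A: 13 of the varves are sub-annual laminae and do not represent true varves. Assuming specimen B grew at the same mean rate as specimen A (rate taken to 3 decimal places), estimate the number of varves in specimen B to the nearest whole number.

Specimen A: correcting the raw count gives 10432 − 13 + 16 = 10435 true varves.
A: Mean rate = 5219.1 mm / 10435 years ≈ 0.500 mm/yr.
Specimen B: 6577.6 mm / 0.500 mm per year = 13155.20 years ≈ 13155 varves.

13155 varves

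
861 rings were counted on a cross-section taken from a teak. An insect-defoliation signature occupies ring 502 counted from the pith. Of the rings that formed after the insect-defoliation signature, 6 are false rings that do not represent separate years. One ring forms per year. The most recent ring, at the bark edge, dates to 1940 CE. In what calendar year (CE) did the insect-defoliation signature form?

1587 CE

Between ring 502 and the bark edge there are 861 − 502 = 359 rings.
359 − 6 false = 353 true rings after the insect-defoliation signature.
The ring at the bark edge is 1940 CE, so the insect-defoliation signature dates to 1940 − 353 = 1587 CE.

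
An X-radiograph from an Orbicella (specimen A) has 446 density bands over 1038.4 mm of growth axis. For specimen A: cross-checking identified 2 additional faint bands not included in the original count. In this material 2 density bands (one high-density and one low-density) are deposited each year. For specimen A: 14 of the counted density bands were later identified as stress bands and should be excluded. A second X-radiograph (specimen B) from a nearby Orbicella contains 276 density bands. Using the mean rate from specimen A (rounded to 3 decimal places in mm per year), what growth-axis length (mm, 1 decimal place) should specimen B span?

Specimen A: adjusted count: 446 − 14 + 2 = 434 density bands.
Specimen A: dividing by 2 density bands per year: 434 / 2 = 217 years.
A: Extension rate ≈ 1038.4 / 217 = 4.785 mm/yr.
Specimen B: dividing by 2 density bands per year: 276 / 2 = 138 years. B's length ≈ 4.785 × 138 = 660.3 mm.

660.3 mm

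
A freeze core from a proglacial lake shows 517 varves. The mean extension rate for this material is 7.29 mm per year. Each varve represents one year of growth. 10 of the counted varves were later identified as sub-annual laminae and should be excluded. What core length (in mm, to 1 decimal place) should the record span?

True varve count = 517 − 10 = 507.
Predicted length = 7.29 mm/year × 507 years = 3696.0 mm.

3696.0 mm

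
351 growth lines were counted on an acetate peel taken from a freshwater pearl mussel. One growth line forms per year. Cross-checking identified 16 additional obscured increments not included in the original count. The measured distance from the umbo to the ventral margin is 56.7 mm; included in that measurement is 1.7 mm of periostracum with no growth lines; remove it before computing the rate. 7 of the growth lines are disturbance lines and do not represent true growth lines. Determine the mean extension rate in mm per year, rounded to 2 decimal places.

True growth line count = 351 − 7 + 16 = 360.
Removing the 1.7 mm offcut leaves 56.7 − 1.7 = 55.0 mm.
Mean rate = 55.0 mm / 360 years ≈ 0.15 mm per year.

0.15 mm per year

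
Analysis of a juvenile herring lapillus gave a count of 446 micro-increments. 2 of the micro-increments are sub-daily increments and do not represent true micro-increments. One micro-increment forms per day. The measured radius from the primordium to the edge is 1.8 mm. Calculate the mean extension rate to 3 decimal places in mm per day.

0.004 mm per day

After corrections the count is 446 − 2 = 444 micro-increments.
Mean rate = 1.8 mm / 444 days ≈ 0.004 mm per day.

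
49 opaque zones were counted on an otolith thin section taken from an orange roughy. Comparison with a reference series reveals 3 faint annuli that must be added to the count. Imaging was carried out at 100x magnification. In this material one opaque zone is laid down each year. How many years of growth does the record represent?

52 years

True opaque zone count = 49 + 3 = 52.
With a one-to-one opaque zone periodicity this is 52 years.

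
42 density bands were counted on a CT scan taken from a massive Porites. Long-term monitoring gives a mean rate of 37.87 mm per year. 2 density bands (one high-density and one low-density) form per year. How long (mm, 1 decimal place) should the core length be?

With 2 density bands per year, 42 / 2 = 21 years.
Predicted length = 37.87 mm/year × 21 years = 795.3 mm.

795.3 mm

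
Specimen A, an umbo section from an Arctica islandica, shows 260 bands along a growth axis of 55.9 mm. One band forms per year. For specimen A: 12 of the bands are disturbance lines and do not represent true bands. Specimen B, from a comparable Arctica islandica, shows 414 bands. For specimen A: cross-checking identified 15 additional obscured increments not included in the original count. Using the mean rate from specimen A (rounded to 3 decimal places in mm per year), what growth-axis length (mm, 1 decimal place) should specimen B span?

88.2 mm

Specimen A: correcting the raw count gives 260 − 12 + 15 = 263 true bands.
A: 55.9 mm over 263 years gives 55.9 / 263 ≈ 0.213 mm per year.
For B, 0.213 mm/year × 414 years = 88.2 mm.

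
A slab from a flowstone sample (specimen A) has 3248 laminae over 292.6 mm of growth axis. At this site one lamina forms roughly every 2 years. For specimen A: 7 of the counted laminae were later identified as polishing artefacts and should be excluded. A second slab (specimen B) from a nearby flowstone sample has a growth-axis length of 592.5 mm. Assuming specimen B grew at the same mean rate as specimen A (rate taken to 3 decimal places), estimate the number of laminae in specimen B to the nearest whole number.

6583 laminae

Specimen A: adjusted count: 3248 − 7 = 3241 laminae.
Specimen A: multiplying by 2 years per lamina: 3241 × 2 = 6482 years.
A: 292.6 mm over 6482 years gives 292.6 / 6482 ≈ 0.045 mm/year.
B spans 592.5 / 0.045 = 13166.67 years; at 2 years per lamina that is 13166.67 / 2 ≈ 6583 laminae.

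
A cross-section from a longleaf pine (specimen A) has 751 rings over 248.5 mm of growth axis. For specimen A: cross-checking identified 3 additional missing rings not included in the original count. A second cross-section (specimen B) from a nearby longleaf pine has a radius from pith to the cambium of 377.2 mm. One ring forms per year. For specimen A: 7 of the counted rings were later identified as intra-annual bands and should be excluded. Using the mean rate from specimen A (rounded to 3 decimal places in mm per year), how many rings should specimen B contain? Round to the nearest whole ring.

1133 rings

Specimen A: correcting the raw count gives 751 − 7 + 3 = 747 true rings.
A: Mean rate = 248.5 mm / 747 years ≈ 0.333 mm per year.
For B, 377.2 / 0.333 = 1132.73 years ≈ 1133 rings.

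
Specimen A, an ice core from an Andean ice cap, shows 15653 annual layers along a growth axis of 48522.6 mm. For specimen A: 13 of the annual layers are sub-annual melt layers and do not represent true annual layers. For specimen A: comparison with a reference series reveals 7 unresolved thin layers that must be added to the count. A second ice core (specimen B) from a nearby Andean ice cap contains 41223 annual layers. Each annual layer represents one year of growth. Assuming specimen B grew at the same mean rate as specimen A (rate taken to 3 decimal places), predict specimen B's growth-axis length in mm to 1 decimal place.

Specimen A: correcting the raw count gives 15653 − 13 + 7 = 15647 true annual layers.
A: Extension rate ≈ 48522.6 / 15647 = 3.101 mm per year.
B's length ≈ 3.101 × 41223 = 127832.5 mm.

127832.5 mm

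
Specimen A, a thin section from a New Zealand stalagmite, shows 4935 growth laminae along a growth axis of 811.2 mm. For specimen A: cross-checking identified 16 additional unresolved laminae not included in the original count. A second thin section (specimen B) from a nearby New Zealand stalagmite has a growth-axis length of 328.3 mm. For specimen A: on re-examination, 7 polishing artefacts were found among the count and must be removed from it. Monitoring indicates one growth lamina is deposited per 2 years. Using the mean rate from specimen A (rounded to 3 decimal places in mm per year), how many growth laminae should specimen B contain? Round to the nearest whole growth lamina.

2002 growth laminae

Specimen A: true growth lamina count = 4935 − 7 + 16 = 4944.
Specimen A: multiplying by 2 years per growth lamina: 4944 × 2 = 9888 years.
A: Mean rate = 811.2 mm / 9888 years ≈ 0.082 mm/year.
B spans 328.3 / 0.082 = 4003.66 years; at 2 years per growth lamina that is 4003.66 / 2 ≈ 2002 growth laminae.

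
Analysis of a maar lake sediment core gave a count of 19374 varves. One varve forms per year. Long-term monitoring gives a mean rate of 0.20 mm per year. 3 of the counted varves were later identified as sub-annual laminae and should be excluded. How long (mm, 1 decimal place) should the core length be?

3874.2 mm

True varve count = 19374 − 3 = 19371.
Predicted length = 0.20 mm/year × 19371 years = 3874.2 mm.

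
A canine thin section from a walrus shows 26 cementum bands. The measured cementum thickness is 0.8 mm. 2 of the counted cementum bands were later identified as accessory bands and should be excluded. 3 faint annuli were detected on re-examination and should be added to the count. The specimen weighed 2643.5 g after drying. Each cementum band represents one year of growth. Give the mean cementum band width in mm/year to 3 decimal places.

After corrections the count is 26 − 2 + 3 = 27 cementum bands.
Extension rate ≈ 0.8 / 27 = 0.030 mm/year.

0.030 mm/year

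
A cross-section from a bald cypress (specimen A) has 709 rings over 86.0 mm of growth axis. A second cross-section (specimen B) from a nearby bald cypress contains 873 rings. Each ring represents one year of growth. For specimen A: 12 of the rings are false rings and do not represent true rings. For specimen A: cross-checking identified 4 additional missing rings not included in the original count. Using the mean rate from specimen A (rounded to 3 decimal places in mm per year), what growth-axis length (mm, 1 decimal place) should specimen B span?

Specimen A: after corrections the count is 709 − 12 + 4 = 701 rings.
A: Extension rate ≈ 86.0 / 701 = 0.123 mm/yr.
Length of B = 0.123 × 873 = 107.4 mm.

107.4 mm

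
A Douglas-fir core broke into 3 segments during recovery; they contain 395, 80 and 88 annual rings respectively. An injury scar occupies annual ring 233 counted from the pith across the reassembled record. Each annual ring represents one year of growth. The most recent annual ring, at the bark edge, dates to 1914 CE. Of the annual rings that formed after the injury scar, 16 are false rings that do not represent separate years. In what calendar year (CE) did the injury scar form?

1600 CE

Total annual rings = 395 + 80 + 88 = 563.
The injury scar sits at annual ring 233 from the pith, so 563 − 233 = 330 annual rings formed after it.
Excluding 16 false annual rings: 330 − 16 = 314.
Counting back 314 years from 1914 CE places the injury scar in 1914 − 314 = 1600 CE.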